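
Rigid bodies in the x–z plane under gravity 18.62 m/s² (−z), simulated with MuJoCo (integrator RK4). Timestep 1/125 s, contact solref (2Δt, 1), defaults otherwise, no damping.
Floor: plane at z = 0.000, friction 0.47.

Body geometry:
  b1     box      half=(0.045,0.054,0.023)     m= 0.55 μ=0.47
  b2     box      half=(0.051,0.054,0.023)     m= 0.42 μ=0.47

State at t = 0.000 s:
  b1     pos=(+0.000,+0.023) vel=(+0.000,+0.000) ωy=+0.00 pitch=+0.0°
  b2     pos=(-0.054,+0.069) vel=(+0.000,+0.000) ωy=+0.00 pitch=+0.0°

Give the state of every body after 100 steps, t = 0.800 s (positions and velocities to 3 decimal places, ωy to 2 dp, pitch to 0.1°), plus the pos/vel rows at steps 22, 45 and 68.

State at t = 0.800 s:
  b1     pos=(+0.000,+0.023) vel=(+0.000,+0.000) ωy=+0.00 pitch=+0.0°
  b2     pos=(-0.106,+0.051) vel=(+0.000,+0.000) ωy=+0.00 pitch=-90.0°

Key-timestep trajectory:
   step    t(s)  b1.x    b1.z    b1.vx   b1.vz   b2.x    b2.z    b2.vx   b2.vz 
     22  0.1760   +0.000  +0.023  +0.000  +0.000   -0.080  +0.055  -0.130  +0.043
     45  0.3600   +0.000  +0.023  +0.000  +0.000   -0.114  +0.053  -0.094  +0.058
     68  0.5440   +0.000  +0.023  +0.000  +0.000   -0.108  +0.051  -0.104  +0.017


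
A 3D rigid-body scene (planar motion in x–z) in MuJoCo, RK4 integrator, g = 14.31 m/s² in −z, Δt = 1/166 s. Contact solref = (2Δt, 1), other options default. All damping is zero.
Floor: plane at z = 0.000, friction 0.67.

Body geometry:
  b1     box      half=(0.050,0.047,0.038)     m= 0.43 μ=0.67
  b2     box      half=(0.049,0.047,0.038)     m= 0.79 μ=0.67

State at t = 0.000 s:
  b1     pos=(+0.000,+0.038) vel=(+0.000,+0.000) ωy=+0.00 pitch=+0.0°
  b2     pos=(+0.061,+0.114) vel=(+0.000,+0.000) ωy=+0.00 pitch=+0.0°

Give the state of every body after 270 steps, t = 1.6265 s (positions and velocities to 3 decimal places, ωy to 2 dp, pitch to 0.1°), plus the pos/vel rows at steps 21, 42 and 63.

State at t = 1.6265 s:
  b1     pos=(+0.000,+0.038) vel=(+0.000,+0.000) ωy=+0.00 pitch=+0.0°
  b2     pos=(+0.109,+0.049) vel=(+0.000,+0.000) ωy=+0.00 pitch=+90.0°

Key-timestep trajectory:
   step    t(s)  b1.x    b1.z    b1.vx   b1.vz   b2.x    b2.z    b2.vx   b2.vz 
     21  0.1265   +0.000  +0.038  -0.001  +0.000   +0.080  +0.102  +0.300  -0.308
     42  0.2530   +0.000  +0.038  +0.000  +0.000   +0.119  +0.055  +0.126  +0.107
     63  0.3795   +0.000  +0.038  +0.000  +0.000   +0.106  +0.048  -0.073  +0.085


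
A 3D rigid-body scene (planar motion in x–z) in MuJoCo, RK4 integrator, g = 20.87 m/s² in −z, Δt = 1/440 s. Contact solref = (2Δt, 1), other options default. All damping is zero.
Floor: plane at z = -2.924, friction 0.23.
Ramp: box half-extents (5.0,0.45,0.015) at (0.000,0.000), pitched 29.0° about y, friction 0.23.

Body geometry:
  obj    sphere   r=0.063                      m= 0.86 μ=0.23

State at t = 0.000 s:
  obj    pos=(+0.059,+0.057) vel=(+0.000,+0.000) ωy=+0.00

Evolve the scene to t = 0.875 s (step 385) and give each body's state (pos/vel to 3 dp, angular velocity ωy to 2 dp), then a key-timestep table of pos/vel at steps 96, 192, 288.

State at t = 0.875 s:
  obj    pos=(+2.479,-1.285) vel=(+5.531,-3.066) ωy=+100.36

Key-timestep trajectory:
   step    t(s)  obj.x    obj.z    obj.vx   obj.vz 
     96  0.2182   +0.209  -0.027  +1.379  -0.765
    192  0.4364   +0.661  -0.277  +2.758  -1.529
    288  0.6545   +1.413  -0.694  +4.138  -2.294


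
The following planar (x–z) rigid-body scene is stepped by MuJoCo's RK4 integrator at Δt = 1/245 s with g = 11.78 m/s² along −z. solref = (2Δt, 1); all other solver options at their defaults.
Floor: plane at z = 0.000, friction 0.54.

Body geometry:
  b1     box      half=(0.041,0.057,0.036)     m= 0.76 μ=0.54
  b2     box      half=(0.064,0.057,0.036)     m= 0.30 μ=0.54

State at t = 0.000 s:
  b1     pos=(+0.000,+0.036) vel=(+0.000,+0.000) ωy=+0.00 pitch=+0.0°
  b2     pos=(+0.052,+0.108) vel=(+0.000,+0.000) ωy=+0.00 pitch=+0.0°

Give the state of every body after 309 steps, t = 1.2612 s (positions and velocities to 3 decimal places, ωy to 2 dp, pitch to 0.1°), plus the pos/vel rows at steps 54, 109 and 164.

State at t = 1.2612 s:
  b1     pos=(+0.000,+0.036) vel=(+0.000,+0.000) ωy=+0.00 pitch=+0.0°
  b2     pos=(+0.114,+0.064) vel=(+0.000,+0.000) ωy=+0.00 pitch=+90.0°

Key-timestep trajectory:
   step    t(s)  b1.x    b1.z    b1.vx   b1.vz   b2.x    b2.z    b2.vx   b2.vz 
     54  0.2204   +0.000  +0.036  +0.000  +0.000   +0.091  +0.071  +0.436  +0.017
    109  0.4449   +0.000  +0.036  +0.000  +0.000   +0.136  +0.072  -0.035  -0.007
    164  0.6694   +0.000  +0.036  +0.000  +0.000   +0.109  +0.067  +0.098  -0.045


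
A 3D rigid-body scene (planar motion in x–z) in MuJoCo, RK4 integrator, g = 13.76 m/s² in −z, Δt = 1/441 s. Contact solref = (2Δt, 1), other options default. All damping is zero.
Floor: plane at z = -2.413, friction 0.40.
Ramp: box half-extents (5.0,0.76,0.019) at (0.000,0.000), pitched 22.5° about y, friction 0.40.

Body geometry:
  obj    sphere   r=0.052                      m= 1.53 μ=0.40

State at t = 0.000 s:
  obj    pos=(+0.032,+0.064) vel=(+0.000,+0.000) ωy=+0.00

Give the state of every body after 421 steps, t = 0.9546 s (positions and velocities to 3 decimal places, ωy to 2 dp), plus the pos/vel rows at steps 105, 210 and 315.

State at t = 0.9546 s:
  obj    pos=(+1.615,-0.592) vel=(+3.317,-1.374) ωy=+69.05

Key-timestep trajectory:
   step    t(s)  obj.x    obj.z    obj.vx   obj.vz 
    105  0.2381   +0.130  +0.023  +0.827  -0.343
    210  0.4762   +0.426  -0.100  +1.655  -0.685
    315  0.7143   +0.918  -0.304  +2.482  -1.028


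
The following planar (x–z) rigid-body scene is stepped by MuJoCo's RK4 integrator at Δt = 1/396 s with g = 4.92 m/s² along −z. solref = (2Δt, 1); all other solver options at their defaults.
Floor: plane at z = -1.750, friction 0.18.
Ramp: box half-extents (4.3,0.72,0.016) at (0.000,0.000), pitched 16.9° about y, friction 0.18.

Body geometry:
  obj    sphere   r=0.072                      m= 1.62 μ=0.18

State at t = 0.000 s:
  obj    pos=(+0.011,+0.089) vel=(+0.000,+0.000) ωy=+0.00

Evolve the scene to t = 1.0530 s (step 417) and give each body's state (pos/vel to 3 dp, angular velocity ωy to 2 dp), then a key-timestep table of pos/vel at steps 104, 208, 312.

State at t = 1.0530 s:
  obj    pos=(+0.553,-0.076) vel=(+1.029,-0.313) ωy=+14.94

Key-timestep trajectory:
   step    t(s)  obj.x    obj.z    obj.vx   obj.vz 
    104  0.2626   +0.045  +0.078  +0.257  -0.078
    208  0.5253   +0.146  +0.048  +0.513  -0.156
    312  0.7879   +0.314  -0.004  +0.770  -0.234


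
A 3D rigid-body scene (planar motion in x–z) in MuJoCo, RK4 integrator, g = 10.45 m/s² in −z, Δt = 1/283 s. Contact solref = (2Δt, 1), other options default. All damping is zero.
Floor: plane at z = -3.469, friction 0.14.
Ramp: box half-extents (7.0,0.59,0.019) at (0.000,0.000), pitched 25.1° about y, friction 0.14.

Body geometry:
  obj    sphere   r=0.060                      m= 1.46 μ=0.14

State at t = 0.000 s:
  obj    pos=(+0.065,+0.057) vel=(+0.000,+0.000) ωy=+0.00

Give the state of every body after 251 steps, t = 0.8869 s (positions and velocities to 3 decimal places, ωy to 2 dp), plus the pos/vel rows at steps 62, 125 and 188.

State at t = 0.8869 s:
  obj    pos=(+1.193,-0.472) vel=(+2.543,-1.191) ωy=+46.79

Key-timestep trajectory:
   step    t(s)  obj.x    obj.z    obj.vx   obj.vz 
     62  0.2191   +0.134  +0.025  +0.628  -0.294
    125  0.4417   +0.345  -0.074  +1.267  -0.593
    188  0.6643   +0.698  -0.240  +1.905  -0.892


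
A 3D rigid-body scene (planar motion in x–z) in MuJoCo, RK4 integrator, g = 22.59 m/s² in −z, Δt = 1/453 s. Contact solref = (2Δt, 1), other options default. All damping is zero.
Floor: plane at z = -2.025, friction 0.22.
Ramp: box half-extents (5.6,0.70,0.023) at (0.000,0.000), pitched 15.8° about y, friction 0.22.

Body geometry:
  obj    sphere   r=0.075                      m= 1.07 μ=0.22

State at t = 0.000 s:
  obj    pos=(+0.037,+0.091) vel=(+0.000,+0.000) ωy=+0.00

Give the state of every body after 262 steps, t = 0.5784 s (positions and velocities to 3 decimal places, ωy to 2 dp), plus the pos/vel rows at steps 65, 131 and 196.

State at t = 0.5784 s:
  obj    pos=(+0.744,-0.109) vel=(+2.445,-0.692) ωy=+33.88

Key-timestep trajectory:
   step    t(s)  obj.x    obj.z    obj.vx   obj.vz 
     65  0.1435   +0.081  +0.079  +0.607  -0.172
    131  0.2892   +0.214  +0.041  +1.223  -0.346
    196  0.4327   +0.433  -0.021  +1.829  -0.518


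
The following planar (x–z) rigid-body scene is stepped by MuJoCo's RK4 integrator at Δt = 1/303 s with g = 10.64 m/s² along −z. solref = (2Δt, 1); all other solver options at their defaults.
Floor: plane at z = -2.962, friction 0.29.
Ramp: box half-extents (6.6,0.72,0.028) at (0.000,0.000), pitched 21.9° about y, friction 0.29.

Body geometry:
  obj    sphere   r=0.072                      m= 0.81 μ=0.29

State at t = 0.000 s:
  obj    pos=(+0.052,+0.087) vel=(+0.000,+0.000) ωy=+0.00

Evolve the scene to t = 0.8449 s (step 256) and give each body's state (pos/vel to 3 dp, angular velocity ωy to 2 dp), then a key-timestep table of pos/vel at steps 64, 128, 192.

State at t = 0.8449 s:
  obj    pos=(+0.991,-0.291) vel=(+2.222,-0.893) ωy=+33.26

Key-timestep trajectory:
   step    t(s)  obj.x    obj.z    obj.vx   obj.vz 
     64  0.2112   +0.111  +0.063  +0.556  -0.223
    128  0.4224   +0.287  -0.007  +1.111  -0.447
    192  0.6337   +0.580  -0.125  +1.667  -0.670


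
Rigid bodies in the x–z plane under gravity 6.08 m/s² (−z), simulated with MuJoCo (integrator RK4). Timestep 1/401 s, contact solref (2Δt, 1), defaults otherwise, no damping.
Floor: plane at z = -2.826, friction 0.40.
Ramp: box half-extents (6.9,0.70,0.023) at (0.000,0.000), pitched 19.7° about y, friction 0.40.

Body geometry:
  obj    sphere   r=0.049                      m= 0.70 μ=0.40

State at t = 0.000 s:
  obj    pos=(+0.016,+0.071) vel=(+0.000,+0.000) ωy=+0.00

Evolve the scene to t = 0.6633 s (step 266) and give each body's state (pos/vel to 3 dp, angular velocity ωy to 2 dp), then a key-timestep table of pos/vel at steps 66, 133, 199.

State at t = 0.6633 s:
  obj    pos=(+0.319,-0.038) vel=(+0.914,-0.327) ωy=+19.82

Key-timestep trajectory:
   step    t(s)  obj.x    obj.z    obj.vx   obj.vz 
     66  0.1646   +0.035  +0.064  +0.227  -0.081
    133  0.3317   +0.092  +0.044  +0.457  -0.164
    199  0.4963   +0.186  +0.010  +0.684  -0.245


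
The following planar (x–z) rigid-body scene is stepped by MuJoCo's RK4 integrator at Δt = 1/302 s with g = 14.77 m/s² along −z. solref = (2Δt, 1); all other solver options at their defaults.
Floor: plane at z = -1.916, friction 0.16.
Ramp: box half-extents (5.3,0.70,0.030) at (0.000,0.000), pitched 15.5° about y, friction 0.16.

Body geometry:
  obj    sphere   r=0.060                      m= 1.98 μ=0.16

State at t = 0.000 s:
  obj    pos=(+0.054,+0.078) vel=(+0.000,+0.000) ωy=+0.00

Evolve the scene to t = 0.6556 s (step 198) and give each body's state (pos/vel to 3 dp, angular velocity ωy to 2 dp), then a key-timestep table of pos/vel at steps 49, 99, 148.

State at t = 0.6556 s:
  obj    pos=(+0.638,-0.084) vel=(+1.781,-0.494) ωy=+30.80

Key-timestep trajectory:
   step    t(s)  obj.x    obj.z    obj.vx   obj.vz 
     49  0.1623   +0.090  +0.068  +0.441  -0.122
     99  0.3278   +0.200  +0.038  +0.891  -0.247
    148  0.4901   +0.380  -0.012  +1.331  -0.369


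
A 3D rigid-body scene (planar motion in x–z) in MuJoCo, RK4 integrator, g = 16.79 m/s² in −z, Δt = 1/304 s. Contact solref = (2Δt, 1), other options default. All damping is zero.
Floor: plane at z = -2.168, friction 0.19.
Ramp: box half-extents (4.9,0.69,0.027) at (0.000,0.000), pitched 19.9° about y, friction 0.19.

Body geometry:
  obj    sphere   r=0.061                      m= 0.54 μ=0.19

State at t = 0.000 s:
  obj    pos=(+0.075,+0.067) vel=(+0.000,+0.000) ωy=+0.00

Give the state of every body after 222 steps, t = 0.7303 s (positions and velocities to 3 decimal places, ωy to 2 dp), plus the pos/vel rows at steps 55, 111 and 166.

State at t = 0.7303 s:
  obj    pos=(+1.098,-0.304) vel=(+2.803,-1.015) ωy=+48.86

Key-timestep trajectory:
   step    t(s)  obj.x    obj.z    obj.vx   obj.vz 
     55  0.1809   +0.138  +0.044  +0.695  -0.251
    111  0.3651   +0.331  -0.026  +1.402  -0.507
    166  0.5461   +0.647  -0.141  +2.096  -0.759


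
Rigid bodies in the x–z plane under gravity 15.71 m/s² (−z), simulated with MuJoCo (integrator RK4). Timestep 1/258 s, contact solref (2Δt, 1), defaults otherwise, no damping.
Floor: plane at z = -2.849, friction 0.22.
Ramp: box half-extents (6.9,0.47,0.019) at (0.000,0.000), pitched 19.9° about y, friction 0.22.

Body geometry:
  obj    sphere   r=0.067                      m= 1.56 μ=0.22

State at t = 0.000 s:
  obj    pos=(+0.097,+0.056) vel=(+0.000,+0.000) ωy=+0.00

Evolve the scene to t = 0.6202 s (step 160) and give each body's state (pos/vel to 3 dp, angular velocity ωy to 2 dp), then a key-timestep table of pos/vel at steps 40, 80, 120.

State at t = 0.6202 s:
  obj    pos=(+0.788,-0.194) vel=(+2.227,-0.806) ωy=+35.35

Key-timestep trajectory:
   step    t(s)  obj.x    obj.z    obj.vx   obj.vz 
     40  0.1550   +0.140  +0.041  +0.557  -0.202
     80  0.3101   +0.270  -0.006  +1.114  -0.403
    120  0.4651   +0.486  -0.084  +1.671  -0.605


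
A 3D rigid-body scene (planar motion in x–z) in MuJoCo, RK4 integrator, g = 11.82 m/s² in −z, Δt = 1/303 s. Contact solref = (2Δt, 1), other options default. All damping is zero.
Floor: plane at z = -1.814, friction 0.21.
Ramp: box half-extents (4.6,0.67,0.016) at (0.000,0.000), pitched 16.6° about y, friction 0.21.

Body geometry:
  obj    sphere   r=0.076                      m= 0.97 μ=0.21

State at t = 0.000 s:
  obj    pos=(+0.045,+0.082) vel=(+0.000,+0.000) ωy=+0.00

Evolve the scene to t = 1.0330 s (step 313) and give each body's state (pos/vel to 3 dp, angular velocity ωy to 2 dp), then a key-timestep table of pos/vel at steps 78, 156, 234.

State at t = 1.0330 s:
  obj    pos=(+1.279,-0.285) vel=(+2.388,-0.712) ωy=+32.78

Key-timestep trajectory:
   step    t(s)  obj.x    obj.z    obj.vx   obj.vz 
     78  0.2574   +0.122  +0.060  +0.595  -0.177
    156  0.5149   +0.352  -0.009  +1.190  -0.355
    234  0.7723   +0.735  -0.123  +1.785  -0.532


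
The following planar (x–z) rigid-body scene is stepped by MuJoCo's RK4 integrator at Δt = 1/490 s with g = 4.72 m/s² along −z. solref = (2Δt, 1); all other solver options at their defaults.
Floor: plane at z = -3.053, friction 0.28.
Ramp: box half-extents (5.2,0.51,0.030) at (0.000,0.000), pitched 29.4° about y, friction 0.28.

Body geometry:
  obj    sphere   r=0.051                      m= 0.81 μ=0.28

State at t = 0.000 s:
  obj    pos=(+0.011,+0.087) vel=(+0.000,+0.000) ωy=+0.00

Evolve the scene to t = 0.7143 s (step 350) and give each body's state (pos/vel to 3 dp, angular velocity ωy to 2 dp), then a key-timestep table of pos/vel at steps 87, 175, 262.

State at t = 0.7143 s:
  obj    pos=(+0.379,-0.120) vel=(+1.030,-0.580) ωy=+23.18

Key-timestep trajectory:
   step    t(s)  obj.x    obj.z    obj.vx   obj.vz 
     87  0.1776   +0.034  +0.074  +0.256  -0.144
    175  0.3571   +0.103  +0.035  +0.515  -0.290
    262  0.5347   +0.217  -0.029  +0.771  -0.434


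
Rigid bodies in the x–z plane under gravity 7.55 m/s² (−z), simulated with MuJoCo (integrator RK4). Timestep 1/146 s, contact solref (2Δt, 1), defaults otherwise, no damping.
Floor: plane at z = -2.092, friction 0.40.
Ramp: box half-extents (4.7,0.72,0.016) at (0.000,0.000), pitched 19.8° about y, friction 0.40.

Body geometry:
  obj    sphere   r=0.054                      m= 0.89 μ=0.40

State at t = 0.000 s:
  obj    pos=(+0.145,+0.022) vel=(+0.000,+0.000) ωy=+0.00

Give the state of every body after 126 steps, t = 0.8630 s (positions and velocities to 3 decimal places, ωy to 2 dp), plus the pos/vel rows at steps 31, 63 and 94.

State at t = 0.8630 s:
  obj    pos=(+0.785,-0.208) vel=(+1.483,-0.534) ωy=+29.19

Key-timestep trajectory:
   step    t(s)  obj.x    obj.z    obj.vx   obj.vz 
     31  0.2123   +0.184  +0.008  +0.365  -0.131
     63  0.4315   +0.305  -0.035  +0.742  -0.267
     94  0.6438   +0.501  -0.106  +1.107  -0.398


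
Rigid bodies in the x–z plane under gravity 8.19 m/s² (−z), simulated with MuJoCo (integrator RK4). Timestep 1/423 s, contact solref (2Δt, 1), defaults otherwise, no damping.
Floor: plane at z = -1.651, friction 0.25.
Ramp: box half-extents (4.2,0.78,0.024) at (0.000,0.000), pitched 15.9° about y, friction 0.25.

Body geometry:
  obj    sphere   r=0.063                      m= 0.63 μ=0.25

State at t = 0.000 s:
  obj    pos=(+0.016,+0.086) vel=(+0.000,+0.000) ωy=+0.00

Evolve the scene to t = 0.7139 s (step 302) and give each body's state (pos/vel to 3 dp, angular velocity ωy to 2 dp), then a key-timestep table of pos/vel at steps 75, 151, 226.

State at t = 0.7139 s:
  obj    pos=(+0.409,-0.026) vel=(+1.100,-0.313) ωy=+18.16

Key-timestep trajectory:
   step    t(s)  obj.x    obj.z    obj.vx   obj.vz 
     75  0.1773   +0.040  +0.079  +0.273  -0.078
    151  0.3570   +0.114  +0.058  +0.550  -0.157
    226  0.5343   +0.236  +0.023  +0.824  -0.235


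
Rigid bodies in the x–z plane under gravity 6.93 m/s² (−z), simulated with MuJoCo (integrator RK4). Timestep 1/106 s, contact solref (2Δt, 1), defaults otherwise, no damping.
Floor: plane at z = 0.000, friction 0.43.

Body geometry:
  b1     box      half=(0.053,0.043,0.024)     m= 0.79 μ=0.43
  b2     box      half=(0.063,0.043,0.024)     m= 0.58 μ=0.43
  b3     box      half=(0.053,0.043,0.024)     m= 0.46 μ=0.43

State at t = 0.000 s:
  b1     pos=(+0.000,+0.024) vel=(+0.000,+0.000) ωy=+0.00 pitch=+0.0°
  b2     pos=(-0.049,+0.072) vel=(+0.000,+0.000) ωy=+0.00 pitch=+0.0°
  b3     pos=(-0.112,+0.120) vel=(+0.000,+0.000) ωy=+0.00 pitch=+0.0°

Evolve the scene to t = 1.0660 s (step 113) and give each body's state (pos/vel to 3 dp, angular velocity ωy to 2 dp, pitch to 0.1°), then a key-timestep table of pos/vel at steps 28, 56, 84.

State at t = 1.0660 s:
  b1     pos=(+0.001,+0.024) vel=(+0.000,+0.000) ωy=+0.00 pitch=+0.0°
  b2     pos=(-0.070,+0.064) vel=(+0.000,+0.000) ωy=+0.02 pitch=-49.9°
  b3     pos=(-0.150,+0.054) vel=(+0.000,+0.000) ωy=+0.01 pitch=-42.6°

Key-timestep trajectory:
   step    t(s)  b1.x    b1.z    b1.vx   b1.vz   b2.x    b2.z    b2.vx   b2.vz   b3.x    b3.z    b3.vx   b3.vz 
     28  0.2642   +0.000  +0.024  +0.000  +0.000   -0.077  +0.064  -0.139  +0.077   -0.153  +0.051  +0.029  +0.129
     56  0.5283   +0.001  +0.024  +0.011  -0.004   -0.068  +0.064  +0.002  +0.022   -0.149  +0.053  +0.005  -0.021
     84  0.7925   +0.001  +0.024  +0.000  +0.000   -0.070  +0.064  +0.000  +0.000   -0.150  +0.054  +0.000  +0.000


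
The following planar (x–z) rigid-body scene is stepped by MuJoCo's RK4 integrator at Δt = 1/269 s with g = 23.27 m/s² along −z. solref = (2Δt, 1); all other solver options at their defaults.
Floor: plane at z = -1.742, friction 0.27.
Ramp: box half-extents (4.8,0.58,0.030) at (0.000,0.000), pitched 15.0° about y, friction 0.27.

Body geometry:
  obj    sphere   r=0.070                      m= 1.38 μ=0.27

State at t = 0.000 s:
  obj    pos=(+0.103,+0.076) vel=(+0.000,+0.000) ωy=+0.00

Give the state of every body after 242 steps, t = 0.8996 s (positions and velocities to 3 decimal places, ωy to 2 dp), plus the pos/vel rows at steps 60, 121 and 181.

State at t = 0.8996 s:
  obj    pos=(+1.785,-0.375) vel=(+3.738,-1.002) ωy=+55.28

Key-timestep trajectory:
   step    t(s)  obj.x    obj.z    obj.vx   obj.vz 
     60  0.2230   +0.206  +0.048  +0.927  -0.248
    121  0.4498   +0.523  -0.037  +1.869  -0.501
    181  0.6729   +1.044  -0.176  +2.796  -0.749


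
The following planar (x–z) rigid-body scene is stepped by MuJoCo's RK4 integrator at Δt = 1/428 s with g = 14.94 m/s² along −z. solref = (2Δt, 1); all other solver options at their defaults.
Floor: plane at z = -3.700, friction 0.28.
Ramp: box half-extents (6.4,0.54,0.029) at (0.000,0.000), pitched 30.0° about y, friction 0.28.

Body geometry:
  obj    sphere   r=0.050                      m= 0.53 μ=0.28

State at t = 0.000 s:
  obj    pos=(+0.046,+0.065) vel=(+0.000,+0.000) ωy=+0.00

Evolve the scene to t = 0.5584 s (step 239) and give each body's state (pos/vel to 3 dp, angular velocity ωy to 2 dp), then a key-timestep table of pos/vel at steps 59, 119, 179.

State at t = 0.5584 s:
  obj    pos=(+0.766,-0.351) vel=(+2.580,-1.490) ωy=+59.58

Key-timestep trajectory:
   step    t(s)  obj.x    obj.z    obj.vx   obj.vz 
     59  0.1379   +0.090  +0.039  +0.637  -0.368
    119  0.2780   +0.225  -0.038  +1.285  -0.742
    179  0.4182   +0.450  -0.169  +1.933  -1.116


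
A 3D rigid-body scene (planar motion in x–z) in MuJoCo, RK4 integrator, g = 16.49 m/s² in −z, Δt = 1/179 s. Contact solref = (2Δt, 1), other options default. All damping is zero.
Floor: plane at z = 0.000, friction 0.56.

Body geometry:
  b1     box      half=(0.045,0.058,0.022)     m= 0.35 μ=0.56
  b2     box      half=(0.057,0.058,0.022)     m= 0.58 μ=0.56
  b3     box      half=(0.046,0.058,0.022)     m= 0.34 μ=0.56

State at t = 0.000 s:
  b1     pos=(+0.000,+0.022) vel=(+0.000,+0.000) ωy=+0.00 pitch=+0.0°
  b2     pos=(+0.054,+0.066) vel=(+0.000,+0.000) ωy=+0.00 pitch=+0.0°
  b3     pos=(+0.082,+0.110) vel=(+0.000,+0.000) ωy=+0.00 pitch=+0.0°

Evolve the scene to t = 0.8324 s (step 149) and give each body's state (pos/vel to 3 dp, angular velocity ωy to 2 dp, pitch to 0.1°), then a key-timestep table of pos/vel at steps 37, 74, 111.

State at t = 0.8324 s:
  b1     pos=(-0.001,+0.022) vel=(-0.001,+0.000) ωy=+0.00 pitch=+0.0°
  b2     pos=(+0.065,+0.054) vel=(+0.000,-0.001) ωy=-0.03 pitch=+41.9°
  b3     pos=(+0.248,+0.022) vel=(+0.000,+0.000) ωy=+0.00 pitch=+180.0°

Key-timestep trajectory:
   step    t(s)  b1.x    b1.z    b1.vx   b1.vz   b2.x    b2.z    b2.vx   b2.vz   b3.x    b3.z    b3.vx   b3.vz 
     37  0.2067   +0.000  +0.022  +0.000  +0.000   +0.077  +0.059  -0.011  -0.002   +0.172  +0.048  +0.544  -0.208
     74  0.4134   -0.001  +0.022  -0.001  +0.000   +0.065  +0.055  +0.000  -0.001   +0.248  +0.021  -0.027  +0.080
    111  0.6201   -0.001  +0.022  -0.001  +0.000   +0.065  +0.055  +0.000  -0.001   +0.248  +0.022  +0.000  +0.000


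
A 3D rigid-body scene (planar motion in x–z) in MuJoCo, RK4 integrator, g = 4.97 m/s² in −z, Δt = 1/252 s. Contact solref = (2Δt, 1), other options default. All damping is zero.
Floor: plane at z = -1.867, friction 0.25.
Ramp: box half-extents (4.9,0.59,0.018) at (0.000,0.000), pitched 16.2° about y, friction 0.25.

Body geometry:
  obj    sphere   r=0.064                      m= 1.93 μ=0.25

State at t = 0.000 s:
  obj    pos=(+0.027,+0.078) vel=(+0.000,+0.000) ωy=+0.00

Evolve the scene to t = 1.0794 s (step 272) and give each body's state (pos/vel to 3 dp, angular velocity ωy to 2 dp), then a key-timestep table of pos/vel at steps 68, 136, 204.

State at t = 1.0794 s:
  obj    pos=(+0.581,-0.083) vel=(+1.027,-0.298) ωy=+16.70

Key-timestep trajectory:
   step    t(s)  obj.x    obj.z    obj.vx   obj.vz 
     68  0.2698   +0.062  +0.068  +0.257  -0.075
    136  0.5397   +0.165  +0.037  +0.513  -0.149
    204  0.8095   +0.339  -0.013  +0.770  -0.224


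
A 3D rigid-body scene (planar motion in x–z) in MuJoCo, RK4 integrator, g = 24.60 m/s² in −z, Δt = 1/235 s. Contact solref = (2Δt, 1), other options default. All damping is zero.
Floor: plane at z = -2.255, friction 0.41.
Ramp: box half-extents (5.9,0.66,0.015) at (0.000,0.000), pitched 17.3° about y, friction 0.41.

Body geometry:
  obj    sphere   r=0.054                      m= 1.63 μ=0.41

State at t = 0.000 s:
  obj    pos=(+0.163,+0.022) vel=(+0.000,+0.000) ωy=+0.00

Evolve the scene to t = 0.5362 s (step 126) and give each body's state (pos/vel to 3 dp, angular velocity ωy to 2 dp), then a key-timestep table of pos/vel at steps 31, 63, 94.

State at t = 0.5362 s:
  obj    pos=(+0.880,-0.202) vel=(+2.675,-0.833) ωy=+51.87

Key-timestep trajectory:
   step    t(s)  obj.x    obj.z    obj.vx   obj.vz 
     31  0.1319   +0.206  +0.008  +0.658  -0.205
     63  0.2681   +0.342  -0.034  +1.337  -0.417
     94  0.4000   +0.562  -0.103  +1.996  -0.622


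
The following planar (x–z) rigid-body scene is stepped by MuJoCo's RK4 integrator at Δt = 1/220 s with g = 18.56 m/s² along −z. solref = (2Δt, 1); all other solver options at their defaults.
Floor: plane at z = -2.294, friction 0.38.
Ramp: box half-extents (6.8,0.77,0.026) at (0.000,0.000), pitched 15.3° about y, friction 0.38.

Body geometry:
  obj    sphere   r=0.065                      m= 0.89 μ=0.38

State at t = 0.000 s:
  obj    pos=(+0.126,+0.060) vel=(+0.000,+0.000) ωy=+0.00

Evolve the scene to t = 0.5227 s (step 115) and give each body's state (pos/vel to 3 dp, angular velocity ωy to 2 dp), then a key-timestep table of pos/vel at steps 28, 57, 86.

State at t = 0.5227 s:
  obj    pos=(+0.587,-0.066) vel=(+1.764,-0.483) ωy=+28.12

Key-timestep trajectory:
   step    t(s)  obj.x    obj.z    obj.vx   obj.vz 
     28  0.1273   +0.153  +0.052  +0.430  -0.118
     57  0.2591   +0.239  +0.029  +0.874  -0.239
     86  0.3909   +0.384  -0.011  +1.319  -0.361


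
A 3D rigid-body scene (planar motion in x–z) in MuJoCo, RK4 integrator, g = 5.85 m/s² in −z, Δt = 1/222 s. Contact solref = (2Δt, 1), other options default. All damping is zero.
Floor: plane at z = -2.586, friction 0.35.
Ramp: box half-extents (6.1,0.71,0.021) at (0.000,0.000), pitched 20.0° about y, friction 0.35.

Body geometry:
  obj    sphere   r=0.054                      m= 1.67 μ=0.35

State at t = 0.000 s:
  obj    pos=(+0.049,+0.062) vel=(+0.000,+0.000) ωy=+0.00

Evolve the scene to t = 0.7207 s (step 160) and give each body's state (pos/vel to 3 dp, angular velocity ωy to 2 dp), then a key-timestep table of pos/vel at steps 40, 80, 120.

State at t = 0.7207 s:
  obj    pos=(+0.398,-0.065) vel=(+0.968,-0.352) ωy=+19.07

Key-timestep trajectory:
   step    t(s)  obj.x    obj.z    obj.vx   obj.vz 
     40  0.1802   +0.071  +0.054  +0.242  -0.088
     80  0.3604   +0.136  +0.030  +0.484  -0.176
    120  0.5405   +0.245  -0.009  +0.726  -0.264


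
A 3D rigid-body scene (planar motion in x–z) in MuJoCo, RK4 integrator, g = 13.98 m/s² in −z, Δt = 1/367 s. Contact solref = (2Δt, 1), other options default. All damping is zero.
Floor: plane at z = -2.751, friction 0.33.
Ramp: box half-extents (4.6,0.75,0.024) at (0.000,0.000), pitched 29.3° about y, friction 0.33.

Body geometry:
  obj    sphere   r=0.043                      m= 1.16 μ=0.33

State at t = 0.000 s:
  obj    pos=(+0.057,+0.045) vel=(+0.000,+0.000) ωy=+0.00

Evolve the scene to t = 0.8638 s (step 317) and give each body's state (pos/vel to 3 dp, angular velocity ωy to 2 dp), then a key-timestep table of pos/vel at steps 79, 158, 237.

State at t = 0.8638 s:
  obj    pos=(+1.647,-0.847) vel=(+3.681,-2.066) ωy=+98.15

Key-timestep trajectory:
   step    t(s)  obj.x    obj.z    obj.vx   obj.vz 
     79  0.2153   +0.156  -0.011  +0.917  -0.515
    158  0.4305   +0.452  -0.177  +1.835  -1.030
    237  0.6458   +0.946  -0.454  +2.752  -1.544


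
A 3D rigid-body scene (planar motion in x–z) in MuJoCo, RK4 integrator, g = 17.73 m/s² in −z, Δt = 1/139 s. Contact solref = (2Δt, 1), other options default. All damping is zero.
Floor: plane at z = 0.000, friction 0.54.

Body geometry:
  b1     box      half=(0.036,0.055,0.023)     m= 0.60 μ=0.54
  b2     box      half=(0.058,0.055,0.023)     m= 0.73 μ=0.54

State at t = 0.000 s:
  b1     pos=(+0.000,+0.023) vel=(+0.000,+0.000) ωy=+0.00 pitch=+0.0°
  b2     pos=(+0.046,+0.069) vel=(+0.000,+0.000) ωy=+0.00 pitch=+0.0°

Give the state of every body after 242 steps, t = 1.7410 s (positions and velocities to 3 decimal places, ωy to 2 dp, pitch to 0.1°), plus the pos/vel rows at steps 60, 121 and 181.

State at t = 1.7410 s:
  b1     pos=(-0.002,+0.023) vel=(-0.001,+0.000) ωy=+0.00 pitch=+0.0°
  b2     pos=(+0.058,+0.055) vel=(+0.000,-0.001) ωy=-0.03 pitch=+41.0°

Key-timestep trajectory:
   step    t(s)  b1.x    b1.z    b1.vx   b1.vz   b2.x    b2.z    b2.vx   b2.vz 
     60  0.4317   +0.000  +0.023  -0.001  +0.000   +0.058  +0.056  +0.000  -0.001
    121  0.8705   -0.001  +0.023  -0.001  +0.000   +0.058  +0.056  +0.000  -0.001
    181  1.3022   -0.001  +0.023  -0.001  +0.000   +0.058  +0.056  +0.000  -0.001


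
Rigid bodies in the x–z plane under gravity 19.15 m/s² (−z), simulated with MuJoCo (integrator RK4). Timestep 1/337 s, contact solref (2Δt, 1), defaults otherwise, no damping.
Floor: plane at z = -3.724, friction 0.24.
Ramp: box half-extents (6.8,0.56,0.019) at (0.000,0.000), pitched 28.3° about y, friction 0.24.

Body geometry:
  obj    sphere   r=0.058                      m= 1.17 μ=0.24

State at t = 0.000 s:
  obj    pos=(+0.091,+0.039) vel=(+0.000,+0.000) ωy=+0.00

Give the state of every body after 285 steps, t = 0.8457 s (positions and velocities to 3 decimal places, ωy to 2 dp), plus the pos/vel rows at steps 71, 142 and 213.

State at t = 0.8457 s:
  obj    pos=(+2.133,-1.061) vel=(+4.829,-2.600) ωy=+94.54

Key-timestep trajectory:
   step    t(s)  obj.x    obj.z    obj.vx   obj.vz 
     71  0.2107   +0.218  -0.030  +1.203  -0.648
    142  0.4214   +0.598  -0.234  +2.406  -1.296
    213  0.6320   +1.232  -0.576  +3.609  -1.943


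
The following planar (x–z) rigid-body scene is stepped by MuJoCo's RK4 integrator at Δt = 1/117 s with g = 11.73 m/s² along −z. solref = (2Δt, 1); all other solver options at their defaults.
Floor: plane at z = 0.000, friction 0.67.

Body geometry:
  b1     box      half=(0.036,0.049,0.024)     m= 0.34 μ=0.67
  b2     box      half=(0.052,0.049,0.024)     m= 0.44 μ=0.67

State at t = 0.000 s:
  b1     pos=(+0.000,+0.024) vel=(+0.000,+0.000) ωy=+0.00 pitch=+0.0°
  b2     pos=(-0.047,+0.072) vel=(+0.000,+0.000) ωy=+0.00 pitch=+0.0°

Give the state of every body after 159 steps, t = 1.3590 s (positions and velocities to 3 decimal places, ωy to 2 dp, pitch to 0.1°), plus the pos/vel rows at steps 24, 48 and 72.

State at t = 1.3590 s:
  b1     pos=(+0.000,+0.024) vel=(+0.000,+0.000) ωy=+0.00 pitch=+0.0°
  b2     pos=(-0.100,+0.052) vel=(+0.000,+0.000) ωy=+0.00 pitch=-90.0°

Key-timestep trajectory:
   step    t(s)  b1.x    b1.z    b1.vx   b1.vz   b2.x    b2.z    b2.vx   b2.vz 
     24  0.2051   +0.000  +0.024  +0.000  +0.000   -0.072  +0.057  -0.123  +0.038
     48  0.4103   +0.000  +0.024  +0.000  +0.000   -0.106  +0.053  -0.082  +0.066
     72  0.6154   +0.000  +0.024  +0.000  +0.000   -0.100  +0.052  -0.132  -0.043


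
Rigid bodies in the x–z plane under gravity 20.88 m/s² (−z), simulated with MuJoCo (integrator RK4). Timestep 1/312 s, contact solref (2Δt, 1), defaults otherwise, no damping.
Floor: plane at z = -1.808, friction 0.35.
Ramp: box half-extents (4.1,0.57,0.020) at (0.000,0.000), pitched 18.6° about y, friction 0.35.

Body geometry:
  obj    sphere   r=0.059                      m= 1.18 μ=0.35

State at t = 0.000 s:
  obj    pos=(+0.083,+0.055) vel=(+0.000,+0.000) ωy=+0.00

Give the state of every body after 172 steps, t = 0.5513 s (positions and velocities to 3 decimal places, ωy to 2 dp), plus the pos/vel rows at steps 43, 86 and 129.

State at t = 0.5513 s:
  obj    pos=(+0.768,-0.175) vel=(+2.486,-0.836) ωy=+44.44

Key-timestep trajectory:
   step    t(s)  obj.x    obj.z    obj.vx   obj.vz 
     43  0.1378   +0.126  +0.041  +0.621  -0.209
     86  0.2756   +0.254  -0.002  +1.243  -0.418
    129  0.4135   +0.469  -0.074  +1.864  -0.627


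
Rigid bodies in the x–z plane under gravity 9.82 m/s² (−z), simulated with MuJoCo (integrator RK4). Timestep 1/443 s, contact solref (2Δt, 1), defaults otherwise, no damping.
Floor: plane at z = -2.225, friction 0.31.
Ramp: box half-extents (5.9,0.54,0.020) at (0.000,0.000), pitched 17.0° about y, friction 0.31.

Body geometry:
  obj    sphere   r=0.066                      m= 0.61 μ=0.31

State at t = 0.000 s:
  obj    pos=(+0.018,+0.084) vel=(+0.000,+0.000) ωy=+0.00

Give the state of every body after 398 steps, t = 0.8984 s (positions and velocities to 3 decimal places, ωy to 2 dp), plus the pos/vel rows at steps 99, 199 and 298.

State at t = 0.8984 s:
  obj    pos=(+0.810,-0.158) vel=(+1.762,-0.539) ωy=+27.91

Key-timestep trajectory:
   step    t(s)  obj.x    obj.z    obj.vx   obj.vz 
     99  0.2235   +0.067  +0.069  +0.438  -0.134
    199  0.4492   +0.216  +0.024  +0.881  -0.269
    298  0.6727   +0.462  -0.051  +1.319  -0.403


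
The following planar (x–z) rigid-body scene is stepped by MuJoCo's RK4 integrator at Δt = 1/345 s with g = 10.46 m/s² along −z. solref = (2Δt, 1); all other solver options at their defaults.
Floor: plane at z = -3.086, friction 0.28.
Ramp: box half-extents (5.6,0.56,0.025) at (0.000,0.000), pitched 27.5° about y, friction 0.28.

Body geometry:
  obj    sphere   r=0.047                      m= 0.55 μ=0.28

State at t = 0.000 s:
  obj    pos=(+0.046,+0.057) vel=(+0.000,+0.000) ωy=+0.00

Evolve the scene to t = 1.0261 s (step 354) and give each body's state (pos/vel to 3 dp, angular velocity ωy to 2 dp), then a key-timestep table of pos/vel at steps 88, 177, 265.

State at t = 1.0261 s:
  obj    pos=(+1.657,-0.781) vel=(+3.140,-1.635) ωy=+75.31

Key-timestep trajectory:
   step    t(s)  obj.x    obj.z    obj.vx   obj.vz 
     88  0.2551   +0.146  +0.005  +0.781  -0.406
    177  0.5130   +0.449  -0.152  +1.570  -0.817
    265  0.7681   +0.949  -0.413  +2.351  -1.224


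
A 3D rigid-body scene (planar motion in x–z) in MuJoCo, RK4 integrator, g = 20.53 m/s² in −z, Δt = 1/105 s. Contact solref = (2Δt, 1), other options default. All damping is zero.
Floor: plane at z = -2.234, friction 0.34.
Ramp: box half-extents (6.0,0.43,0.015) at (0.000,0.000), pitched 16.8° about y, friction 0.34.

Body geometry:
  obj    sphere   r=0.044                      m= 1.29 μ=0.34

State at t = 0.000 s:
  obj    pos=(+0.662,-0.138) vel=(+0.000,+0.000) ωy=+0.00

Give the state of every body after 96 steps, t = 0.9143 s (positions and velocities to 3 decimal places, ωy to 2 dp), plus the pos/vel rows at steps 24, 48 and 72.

State at t = 0.9143 s:
  obj    pos=(+2.357,-0.650) vel=(+3.709,-1.120) ωy=+88.05

Key-timestep trajectory:
   step    t(s)  obj.x    obj.z    obj.vx   obj.vz 
     24  0.2286   +0.768  -0.170  +0.927  -0.280
     48  0.4571   +1.086  -0.266  +1.854  -0.560
     72  0.6857   +1.616  -0.426  +2.781  -0.840


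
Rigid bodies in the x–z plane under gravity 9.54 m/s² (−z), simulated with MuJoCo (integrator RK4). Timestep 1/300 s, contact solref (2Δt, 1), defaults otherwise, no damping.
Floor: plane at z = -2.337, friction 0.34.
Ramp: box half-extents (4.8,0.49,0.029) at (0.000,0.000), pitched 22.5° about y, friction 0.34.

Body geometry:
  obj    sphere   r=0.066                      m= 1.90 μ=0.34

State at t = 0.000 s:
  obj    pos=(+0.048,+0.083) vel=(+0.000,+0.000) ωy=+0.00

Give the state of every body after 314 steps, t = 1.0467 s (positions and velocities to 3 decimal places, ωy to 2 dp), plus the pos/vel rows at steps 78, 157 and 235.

State at t = 1.0467 s:
  obj    pos=(+1.368,-0.464) vel=(+2.522,-1.045) ωy=+41.35

Key-timestep trajectory:
   step    t(s)  obj.x    obj.z    obj.vx   obj.vz 
     78  0.2600   +0.129  +0.049  +0.626  -0.259
    157  0.5233   +0.378  -0.054  +1.261  -0.522
    235  0.7833   +0.787  -0.223  +1.887  -0.782


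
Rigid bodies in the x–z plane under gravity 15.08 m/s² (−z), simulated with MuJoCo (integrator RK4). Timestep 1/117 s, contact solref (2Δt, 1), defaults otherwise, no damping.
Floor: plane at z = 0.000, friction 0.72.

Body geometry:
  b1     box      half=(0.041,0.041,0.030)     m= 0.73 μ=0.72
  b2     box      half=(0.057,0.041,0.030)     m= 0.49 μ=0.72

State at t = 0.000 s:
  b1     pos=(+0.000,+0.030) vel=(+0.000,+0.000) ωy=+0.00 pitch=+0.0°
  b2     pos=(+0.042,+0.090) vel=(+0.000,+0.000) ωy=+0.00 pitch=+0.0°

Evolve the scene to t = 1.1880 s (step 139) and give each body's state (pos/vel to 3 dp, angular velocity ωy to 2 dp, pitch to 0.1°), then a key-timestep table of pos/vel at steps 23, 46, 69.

State at t = 1.1880 s:
  b1     pos=(+0.000,+0.030) vel=(+0.000,+0.000) ωy=+0.00 pitch=+0.0°
  b2     pos=(+0.183,+0.030) vel=(+0.000,+0.000) ωy=+0.00 pitch=+180.0°

Key-timestep trajectory:
   step    t(s)  b1.x    b1.z    b1.vx   b1.vz   b2.x    b2.z    b2.vx   b2.vz 
     23  0.1966   +0.000  +0.030  +0.000  +0.000   +0.049  +0.089  +0.111  -0.029
     46  0.3932   +0.000  +0.030  +0.000  +0.000   +0.107  +0.061  +0.264  +0.126
     69  0.5897   +0.000  +0.030  +0.000  +0.000   +0.152  +0.057  +0.389  -0.217


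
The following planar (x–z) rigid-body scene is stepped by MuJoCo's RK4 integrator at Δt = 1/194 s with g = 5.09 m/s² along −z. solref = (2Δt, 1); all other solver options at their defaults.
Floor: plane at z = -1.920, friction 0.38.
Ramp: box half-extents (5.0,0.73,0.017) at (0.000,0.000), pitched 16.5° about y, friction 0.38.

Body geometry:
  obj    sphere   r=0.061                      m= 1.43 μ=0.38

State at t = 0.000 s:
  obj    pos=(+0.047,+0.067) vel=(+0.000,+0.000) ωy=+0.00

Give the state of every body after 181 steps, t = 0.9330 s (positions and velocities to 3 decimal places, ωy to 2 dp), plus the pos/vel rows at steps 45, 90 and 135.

State at t = 0.9330 s:
  obj    pos=(+0.478,-0.060) vel=(+0.924,-0.274) ωy=+15.79

Key-timestep trajectory:
   step    t(s)  obj.x    obj.z    obj.vx   obj.vz 
     45  0.2320   +0.074  +0.059  +0.230  -0.068
     90  0.4639   +0.154  +0.036  +0.459  -0.136
    135  0.6959   +0.287  -0.004  +0.689  -0.204


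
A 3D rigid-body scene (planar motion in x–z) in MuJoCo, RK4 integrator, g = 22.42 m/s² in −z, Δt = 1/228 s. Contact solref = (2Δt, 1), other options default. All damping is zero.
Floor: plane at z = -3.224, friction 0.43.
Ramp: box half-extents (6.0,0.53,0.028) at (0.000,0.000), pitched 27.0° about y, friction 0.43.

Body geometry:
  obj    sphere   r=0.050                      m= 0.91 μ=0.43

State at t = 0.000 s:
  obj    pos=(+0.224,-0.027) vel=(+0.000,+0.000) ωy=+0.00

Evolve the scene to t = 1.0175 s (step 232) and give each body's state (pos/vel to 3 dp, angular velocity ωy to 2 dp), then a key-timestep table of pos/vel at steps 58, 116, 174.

State at t = 1.0175 s:
  obj    pos=(+3.578,-1.735) vel=(+6.591,-3.358) ωy=+147.94

Key-timestep trajectory:
   step    t(s)  obj.x    obj.z    obj.vx   obj.vz 
     58  0.2544   +0.434  -0.134  +1.648  -0.840
    116  0.5088   +1.063  -0.454  +3.296  -1.679
    174  0.7632   +2.111  -0.988  +4.943  -2.519


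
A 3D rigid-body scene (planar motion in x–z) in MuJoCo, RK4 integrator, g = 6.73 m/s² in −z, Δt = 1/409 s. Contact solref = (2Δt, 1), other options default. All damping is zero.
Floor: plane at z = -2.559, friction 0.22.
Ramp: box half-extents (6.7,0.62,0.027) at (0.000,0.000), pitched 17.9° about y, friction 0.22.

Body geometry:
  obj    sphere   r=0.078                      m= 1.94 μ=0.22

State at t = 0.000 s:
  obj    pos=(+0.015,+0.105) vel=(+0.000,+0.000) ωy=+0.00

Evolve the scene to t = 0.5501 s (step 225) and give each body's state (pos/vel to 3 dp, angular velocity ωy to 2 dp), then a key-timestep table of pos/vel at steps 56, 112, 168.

State at t = 0.5501 s:
  obj    pos=(+0.228,+0.037) vel=(+0.773,-0.250) ωy=+10.42

Key-timestep trajectory:
   step    t(s)  obj.x    obj.z    obj.vx   obj.vz 
     56  0.1369   +0.028  +0.101  +0.193  -0.062
    112  0.2738   +0.068  +0.088  +0.385  -0.124
    168  0.4108   +0.134  +0.067  +0.578  -0.187


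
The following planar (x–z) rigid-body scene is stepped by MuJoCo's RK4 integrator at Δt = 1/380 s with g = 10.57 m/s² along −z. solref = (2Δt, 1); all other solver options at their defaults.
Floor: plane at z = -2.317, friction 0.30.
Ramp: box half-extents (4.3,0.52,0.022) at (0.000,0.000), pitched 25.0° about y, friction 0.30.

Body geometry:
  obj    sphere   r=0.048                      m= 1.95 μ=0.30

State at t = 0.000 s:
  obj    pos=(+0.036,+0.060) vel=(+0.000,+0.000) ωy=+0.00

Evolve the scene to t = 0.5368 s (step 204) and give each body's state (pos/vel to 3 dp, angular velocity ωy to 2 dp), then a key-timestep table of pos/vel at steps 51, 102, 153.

State at t = 0.5368 s:
  obj    pos=(+0.453,-0.134) vel=(+1.552,-0.724) ωy=+35.68

Key-timestep trajectory:
   step    t(s)  obj.x    obj.z    obj.vx   obj.vz 
     51  0.1342   +0.062  +0.048  +0.388  -0.181
    102  0.2684   +0.140  +0.012  +0.776  -0.362
    153  0.4026   +0.271  -0.049  +1.164  -0.543
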